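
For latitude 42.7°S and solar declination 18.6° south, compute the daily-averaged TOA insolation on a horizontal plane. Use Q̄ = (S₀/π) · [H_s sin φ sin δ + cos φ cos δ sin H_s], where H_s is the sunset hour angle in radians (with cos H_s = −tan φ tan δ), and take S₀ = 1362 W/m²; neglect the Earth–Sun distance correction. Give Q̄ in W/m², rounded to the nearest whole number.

464 W/m²

The sunset hour angle satisfies cos H_s = −tan φ tan δ = -0.3105, giving H_s = 108.09°. In radians, H_s = 1.8865.
H_s sin φ sin δ = 1.8865 × -0.6782 × -0.3190 = 0.4081.
cos φ cos δ sin H_s = 0.7349 × 0.9478 × 0.9506 = 0.6621.
Q̄ = (1362/π) × (0.4081 + 0.6621) = 433.54 × 1.0702 = 463.97 W/m².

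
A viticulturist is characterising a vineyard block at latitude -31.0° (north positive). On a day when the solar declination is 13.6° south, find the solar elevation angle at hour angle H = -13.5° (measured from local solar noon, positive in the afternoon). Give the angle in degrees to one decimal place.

With φ = -31.0°, δ = -13.6°, H = -13.50°: sin φ sin δ = 0.1211, cos φ cos δ cos H = 0.8101, so cos θ_z = 0.9312.
θ_z = arccos(0.9312) = 21.38°, so the elevation is 90° − 21.38° = 68.62°.

68.6°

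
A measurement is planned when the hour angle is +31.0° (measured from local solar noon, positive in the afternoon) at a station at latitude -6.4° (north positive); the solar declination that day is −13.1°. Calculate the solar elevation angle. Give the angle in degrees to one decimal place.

cos θ_z = sin(-6.4°) sin(-13.1°) + cos(-6.4°) cos(-13.1°) cos(31.00°) = 0.0253 + 0.8297 = 0.8550.
θ_z = arccos(0.8550) = 31.24°, so the elevation is 90° − 31.24° = 58.76°.

58.8°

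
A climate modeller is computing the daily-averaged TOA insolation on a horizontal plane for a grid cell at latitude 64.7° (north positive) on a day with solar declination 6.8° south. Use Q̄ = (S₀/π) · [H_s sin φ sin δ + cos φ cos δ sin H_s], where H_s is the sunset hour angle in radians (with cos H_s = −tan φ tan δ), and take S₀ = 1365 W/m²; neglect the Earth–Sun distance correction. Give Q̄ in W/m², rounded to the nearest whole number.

The sunset hour angle satisfies cos H_s = −tan φ tan δ = 0.2523, giving H_s = 75.39°. In radians, H_s = 1.3158.
H_s sin φ sin δ = 1.3158 × 0.9041 × -0.1184 = -0.1409.
cos φ cos δ sin H_s = 0.4274 × 0.9930 × 0.9677 = 0.4107.
Q̄ = (1365/π) × (-0.1409 + 0.4107) = 434.49 × 0.2698 = 117.23 W/m².

117 W/m²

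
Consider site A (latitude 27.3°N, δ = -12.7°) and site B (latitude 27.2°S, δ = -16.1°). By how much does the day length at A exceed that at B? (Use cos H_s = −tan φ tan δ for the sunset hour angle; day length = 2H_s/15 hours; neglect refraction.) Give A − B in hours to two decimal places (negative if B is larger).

A: H_s = arccos(−tan 27.3° · tan -12.7°) = 83.32°, so 2H_s/15 = 11.1093 h.
B: H_s = arccos(−tan -27.2° · tan -16.1°) = 98.53°, so 2H_s/15 = 13.1373 h.
A − B = 11.1093 − 13.1373 = -2.0280 h.

-2.03 h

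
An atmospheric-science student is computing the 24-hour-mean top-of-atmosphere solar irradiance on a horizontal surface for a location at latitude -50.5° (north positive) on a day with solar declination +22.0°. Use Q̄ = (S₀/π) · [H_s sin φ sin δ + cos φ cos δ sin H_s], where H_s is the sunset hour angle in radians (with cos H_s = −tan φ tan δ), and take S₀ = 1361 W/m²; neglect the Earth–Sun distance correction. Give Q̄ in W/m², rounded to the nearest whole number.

−tan φ tan δ = −(-1.2131)(0.4040) = 0.4901; H_s = arccos(0.4901) = 60.65°. In radians, H_s = 1.0585.
H_s sin φ sin δ = 1.0585 × -0.7716 × 0.3746 = -0.3060.
cos φ cos δ sin H_s = 0.6361 × 0.9272 × 0.8716 = 0.5141.
Q̄ = (1361/π) × (-0.3060 + 0.5141) = 433.22 × 0.2081 = 90.15 W/m².

90 W/m²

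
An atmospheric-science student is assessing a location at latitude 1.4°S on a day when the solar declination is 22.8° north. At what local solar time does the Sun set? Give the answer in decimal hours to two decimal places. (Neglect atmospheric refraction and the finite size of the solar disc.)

17.96 h

The sunset hour angle satisfies cos H_s = −tan φ tan δ = 0.0103, giving H_s = 89.41°.
Sunset is at 12 + H_s/15 = 12 + 5.961 = 17.961 h local solar time.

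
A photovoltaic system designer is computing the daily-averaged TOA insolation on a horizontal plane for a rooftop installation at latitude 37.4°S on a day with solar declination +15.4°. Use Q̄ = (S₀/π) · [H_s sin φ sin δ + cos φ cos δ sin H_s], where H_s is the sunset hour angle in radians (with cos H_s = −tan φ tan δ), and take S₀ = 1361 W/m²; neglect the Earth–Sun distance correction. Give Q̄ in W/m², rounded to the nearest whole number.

−tan φ tan δ = −(-0.7646)(0.2754) = 0.2106; H_s = arccos(0.2106) = 77.84°. In radians, H_s = 1.3586.
H_s sin φ sin δ = 1.3586 × -0.6074 × 0.2656 = -0.2192.
cos φ cos δ sin H_s = 0.7944 × 0.9641 × 0.9776 = 0.7487.
Q̄ = (1361/π) × (-0.2192 + 0.7487) = 433.22 × 0.5295 = 229.39 W/m².

229 W/m²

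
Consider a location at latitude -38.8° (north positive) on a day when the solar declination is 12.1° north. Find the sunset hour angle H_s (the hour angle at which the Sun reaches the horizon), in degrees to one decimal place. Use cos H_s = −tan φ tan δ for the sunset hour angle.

−tan φ tan δ = −(-0.8040)(0.2144) = 0.1724; H_s = arccos(0.1724) = 80.07°.

80.1°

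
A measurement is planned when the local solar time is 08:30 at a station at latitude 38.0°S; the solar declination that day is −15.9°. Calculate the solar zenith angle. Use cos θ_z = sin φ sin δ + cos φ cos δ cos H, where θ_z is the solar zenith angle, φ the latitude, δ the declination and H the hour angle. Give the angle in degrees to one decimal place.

Hour angle H = 15° × (8.5 − 12) = -52.50°.
With φ = -38.0°, δ = -15.9°, H = -52.50°: sin φ sin δ = 0.1687, cos φ cos δ cos H = 0.4614, so cos θ_z = 0.6301.
θ_z = arccos(0.6301) = 50.94°.

50.9°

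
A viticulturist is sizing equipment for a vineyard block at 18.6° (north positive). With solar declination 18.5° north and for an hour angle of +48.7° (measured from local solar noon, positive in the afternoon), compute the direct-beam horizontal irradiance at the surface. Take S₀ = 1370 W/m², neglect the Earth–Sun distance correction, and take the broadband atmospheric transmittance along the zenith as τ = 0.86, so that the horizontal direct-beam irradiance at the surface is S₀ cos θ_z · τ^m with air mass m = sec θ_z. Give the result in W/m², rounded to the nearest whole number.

cos θ_z = sin(18.6°) sin(18.5°) + cos(18.6°) cos(18.5°) cos(48.70°) = 0.1012 + 0.5932 = 0.6944.
Air mass m = 1/cos θ_z = 1/0.6944 = 1.440; τ^m = 0.86^1.440 = 0.8048.
Surface direct beam = 1370 × 0.6944 × 0.8048 = 765.63 W/m².

766 W/m²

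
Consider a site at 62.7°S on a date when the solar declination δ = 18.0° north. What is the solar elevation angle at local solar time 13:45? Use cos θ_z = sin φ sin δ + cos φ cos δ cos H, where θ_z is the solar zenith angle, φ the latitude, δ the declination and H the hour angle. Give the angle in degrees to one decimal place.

Hour angle H = 15° × (13.75 − 12) = 26.25°.
cos θ_z = sin(-62.7°) sin(18.0°) + cos(-62.7°) cos(18.0°) cos(26.25°) = -0.2746 + 0.3912 = 0.1166.
θ_z = arccos(0.1166) = 83.30°, so the elevation is 90° − 83.30° = 6.70°.

6.7°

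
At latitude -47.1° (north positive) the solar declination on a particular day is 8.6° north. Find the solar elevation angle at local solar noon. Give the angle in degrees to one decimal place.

At local solar noon the hour angle is zero, so the elevation is 90° − |φ − δ| = 90° − |-47.1° − (8.6°)| = 90° − 55.7° = 34.3°.

34.3°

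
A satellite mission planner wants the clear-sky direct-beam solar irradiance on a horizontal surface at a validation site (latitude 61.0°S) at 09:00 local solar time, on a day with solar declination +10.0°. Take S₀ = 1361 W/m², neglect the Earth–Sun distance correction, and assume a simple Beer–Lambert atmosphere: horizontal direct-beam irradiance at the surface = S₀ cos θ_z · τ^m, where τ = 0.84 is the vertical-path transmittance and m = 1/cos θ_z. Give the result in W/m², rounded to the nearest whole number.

99 W/m²

Hour angle H = 15° × (9 − 12) = -45.00°.
With φ = -61.0°, δ = 10.0°, H = -45.00°: sin φ sin δ = -0.1519, cos φ cos δ cos H = 0.3376, so cos θ_z = 0.1857.
Air mass m = 1/cos θ_z = 1/0.1857 = 5.385; τ^m = 0.84^5.385 = 0.3911.
Surface direct beam = 1361 × 0.1857 × 0.3911 = 98.85 W/m².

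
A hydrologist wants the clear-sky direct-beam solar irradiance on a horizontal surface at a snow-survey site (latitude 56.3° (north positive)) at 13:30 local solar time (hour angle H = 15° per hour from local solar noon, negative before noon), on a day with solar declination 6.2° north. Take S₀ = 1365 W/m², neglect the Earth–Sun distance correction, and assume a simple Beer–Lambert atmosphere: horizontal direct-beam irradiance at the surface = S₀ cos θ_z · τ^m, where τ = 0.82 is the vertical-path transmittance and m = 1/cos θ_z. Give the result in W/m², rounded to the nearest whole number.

588 W/m²

Hour angle H = 15° × (13.5 − 12) = 22.50°.
cos θ_z = sin φ sin δ + cos φ cos δ cos H = (0.8320)(0.1080) + (0.5548)(0.9942)(0.9239) = 0.5995.
Air mass m = 1/cos θ_z = 1/0.5995 = 1.668; τ^m = 0.82^1.668 = 0.7182.
Surface direct beam = 1365 × 0.5995 × 0.7182 = 587.72 W/m².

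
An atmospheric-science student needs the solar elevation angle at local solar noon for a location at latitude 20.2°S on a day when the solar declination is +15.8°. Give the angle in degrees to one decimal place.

At local solar noon the hour angle is zero, so the elevation is 90° − |φ − δ| = 90° − |-20.2° − (15.8°)| = 90° − 36.0° = 54.0°.

54.0°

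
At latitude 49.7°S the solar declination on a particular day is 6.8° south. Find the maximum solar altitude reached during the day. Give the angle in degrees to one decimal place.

At local solar noon the hour angle is zero, so the elevation is 90° − |φ − δ| = 90° − |-49.7° − (-6.8°)| = 90° − 42.9° = 47.1°.

47.1°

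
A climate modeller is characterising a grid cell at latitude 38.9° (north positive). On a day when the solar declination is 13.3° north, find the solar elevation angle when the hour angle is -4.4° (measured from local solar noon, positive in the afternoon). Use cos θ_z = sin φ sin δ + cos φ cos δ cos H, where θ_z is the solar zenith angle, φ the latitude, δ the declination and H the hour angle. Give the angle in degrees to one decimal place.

With φ = 38.9°, δ = 13.3°, H = -4.40°: sin φ sin δ = 0.1445, cos φ cos δ cos H = 0.7551, so cos θ_z = 0.8996.
θ_z = arccos(0.8996) = 25.89°, so the elevation is 90° − 25.89° = 64.11°.

64.1°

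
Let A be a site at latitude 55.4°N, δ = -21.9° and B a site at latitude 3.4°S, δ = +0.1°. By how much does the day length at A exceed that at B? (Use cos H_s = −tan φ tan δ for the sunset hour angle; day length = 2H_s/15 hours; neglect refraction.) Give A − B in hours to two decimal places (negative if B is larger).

A: H_s = arccos(−tan 55.4° · tan -21.9°) = 54.36°, so 2H_s/15 = 7.2480 h.
B: H_s = arccos(−tan -3.4° · tan 0.1°) = 89.99°, so 2H_s/15 = 11.9987 h.
A − B = 7.2480 − 11.9987 = -4.7507 h.

-4.75 h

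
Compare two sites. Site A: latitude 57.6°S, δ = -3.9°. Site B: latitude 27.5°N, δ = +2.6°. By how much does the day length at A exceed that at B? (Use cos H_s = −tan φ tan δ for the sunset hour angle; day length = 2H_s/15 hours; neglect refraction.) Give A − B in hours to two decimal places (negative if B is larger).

A: H_s = arccos(−tan -57.6° · tan -3.9°) = 96.17°, so 2H_s/15 = 12.8227 h.
B: H_s = arccos(−tan 27.5° · tan 2.6°) = 91.35°, so 2H_s/15 = 12.1800 h.
A − B = 12.8227 − 12.1800 = 0.6427 h.

+0.64 h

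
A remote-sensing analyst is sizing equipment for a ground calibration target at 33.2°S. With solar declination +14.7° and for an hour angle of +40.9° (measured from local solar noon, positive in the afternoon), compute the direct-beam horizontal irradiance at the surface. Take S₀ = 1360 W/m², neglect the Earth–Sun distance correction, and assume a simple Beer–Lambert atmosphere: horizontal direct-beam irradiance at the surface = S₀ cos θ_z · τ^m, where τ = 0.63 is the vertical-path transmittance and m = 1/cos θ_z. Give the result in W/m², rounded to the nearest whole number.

242 W/m²

cos θ_z = sin φ sin δ + cos φ cos δ cos H = (-0.5476)(0.2538) + (0.8368)(0.9673)(0.7559) = 0.4729.
Air mass m = 1/cos θ_z = 1/0.4729 = 2.115; τ^m = 0.63^2.115 = 0.3764.
Surface direct beam = 1360 × 0.4729 × 0.3764 = 242.08 W/m².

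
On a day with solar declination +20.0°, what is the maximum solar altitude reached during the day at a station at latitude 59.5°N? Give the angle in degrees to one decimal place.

50.5°

At local solar noon the hour angle is zero, so the elevation is 90° − |φ − δ| = 90° − |59.5° − (20.0°)| = 90° − 39.5° = 50.5°.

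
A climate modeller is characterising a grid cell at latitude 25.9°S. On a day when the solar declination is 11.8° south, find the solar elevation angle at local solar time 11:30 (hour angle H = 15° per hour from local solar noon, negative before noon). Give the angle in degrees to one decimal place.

Hour angle H = 15° × (11.5 − 12) = -7.50°.
cos θ_z = sin(-25.9°) sin(-11.8°) + cos(-25.9°) cos(-11.8°) cos(-7.50°) = 0.0893 + 0.8730 = 0.9623.
θ_z = arccos(0.9623) = 15.78°, so the elevation is 90° − 15.78° = 74.22°.

74.2°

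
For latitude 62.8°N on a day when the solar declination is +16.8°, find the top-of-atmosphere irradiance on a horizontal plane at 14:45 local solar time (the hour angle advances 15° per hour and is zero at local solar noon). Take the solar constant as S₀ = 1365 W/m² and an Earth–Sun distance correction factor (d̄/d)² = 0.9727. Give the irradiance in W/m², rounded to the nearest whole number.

778 W/m²

Hour angle H = 15° × (14.75 − 12) = 41.25°.
cos θ_z = sin(62.8°) sin(16.8°) + cos(62.8°) cos(16.8°) cos(41.25°) = 0.2571 + 0.3290 = 0.5861.
Top-of-atmosphere irradiance = S₀ (d̄/d)² cos θ_z = 1365 × 0.9727 × 0.5861 = 778.19 W/m².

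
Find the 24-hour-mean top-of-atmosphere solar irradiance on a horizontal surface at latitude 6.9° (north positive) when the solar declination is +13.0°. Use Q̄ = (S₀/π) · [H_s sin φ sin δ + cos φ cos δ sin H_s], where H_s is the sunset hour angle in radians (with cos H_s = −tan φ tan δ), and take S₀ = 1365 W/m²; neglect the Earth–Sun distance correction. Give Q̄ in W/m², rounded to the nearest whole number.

439 W/m²

−tan φ tan δ = −(0.1210)(0.2309) = -0.0279; H_s = arccos(-0.0279) = 91.60°. In radians, H_s = 1.5987.
H_s sin φ sin δ = 1.5987 × 0.1201 × 0.2250 = 0.0432.
cos φ cos δ sin H_s = 0.9928 × 0.9744 × 0.9996 = 0.9670.
Q̄ = (1365/π) × (0.0432 + 0.9670) = 434.49 × 1.0102 = 438.92 W/m².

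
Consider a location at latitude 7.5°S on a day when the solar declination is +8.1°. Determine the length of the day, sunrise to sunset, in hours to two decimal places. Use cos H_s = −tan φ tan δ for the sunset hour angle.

11.86 hours

−tan φ tan δ = −(-0.1317)(0.1423) = 0.0187; H_s = arccos(0.0187) = 88.93°.
Day length = 2 H_s / 15° h⁻¹ = 177.86° / 15 = 11.857 h.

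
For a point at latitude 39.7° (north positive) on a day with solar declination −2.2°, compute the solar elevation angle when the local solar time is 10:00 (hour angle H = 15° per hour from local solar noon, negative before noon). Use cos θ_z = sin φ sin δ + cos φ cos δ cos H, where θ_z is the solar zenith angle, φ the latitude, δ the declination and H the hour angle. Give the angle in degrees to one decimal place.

Hour angle H = 15° × (10 − 12) = -30.00°.
With φ = 39.7°, δ = -2.2°, H = -30.00°: sin φ sin δ = -0.0245, cos φ cos δ cos H = 0.6658, so cos θ_z = 0.6413.
θ_z = arccos(0.6413) = 50.11°, so the elevation is 90° − 50.11° = 39.89°.

39.9°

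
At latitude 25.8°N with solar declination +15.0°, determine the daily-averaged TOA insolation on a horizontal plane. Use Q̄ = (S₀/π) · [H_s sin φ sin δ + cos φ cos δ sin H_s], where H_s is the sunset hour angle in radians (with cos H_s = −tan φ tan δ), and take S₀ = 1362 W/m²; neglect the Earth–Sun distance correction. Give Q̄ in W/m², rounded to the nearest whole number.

457 W/m²

−tan φ tan δ = −(0.4834)(0.2679) = -0.1295; H_s = arccos(-0.1295) = 97.44°. In radians, H_s = 1.7006.
H_s sin φ sin δ = 1.7006 × 0.4352 × 0.2588 = 0.1915.
cos φ cos δ sin H_s = 0.9003 × 0.9659 × 0.9916 = 0.8623.
Q̄ = (1362/π) × (0.1915 + 0.8623) = 433.54 × 1.0538 = 456.86 W/m².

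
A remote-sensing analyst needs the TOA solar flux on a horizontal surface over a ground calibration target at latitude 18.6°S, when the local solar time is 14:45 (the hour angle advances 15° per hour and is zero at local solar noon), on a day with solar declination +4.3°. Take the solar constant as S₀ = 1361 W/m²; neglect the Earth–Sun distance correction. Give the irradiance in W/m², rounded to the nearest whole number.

935 W/m²

Hour angle H = 15° × (14.75 − 12) = 41.25°.
With φ = -18.6°, δ = 4.3°, H = 41.25°: sin φ sin δ = -0.0239, cos φ cos δ cos H = 0.7106, so cos θ_z = 0.6867.
Top-of-atmosphere irradiance = S₀ cos θ_z = 1361 × 0.6867 = 934.60 W/m².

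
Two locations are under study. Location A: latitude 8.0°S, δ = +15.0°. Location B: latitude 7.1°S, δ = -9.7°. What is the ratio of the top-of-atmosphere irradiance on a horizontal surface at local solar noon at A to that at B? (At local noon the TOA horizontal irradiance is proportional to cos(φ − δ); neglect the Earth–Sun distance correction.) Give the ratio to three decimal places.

0.921

A: cos θ_z = cos(-8.0° − (15.0°)) = 0.9205.
B: cos θ_z = cos(-7.1° − (-9.7°)) = 0.9990.
Ratio A/B = 0.9205 / 0.9990 = 0.9214.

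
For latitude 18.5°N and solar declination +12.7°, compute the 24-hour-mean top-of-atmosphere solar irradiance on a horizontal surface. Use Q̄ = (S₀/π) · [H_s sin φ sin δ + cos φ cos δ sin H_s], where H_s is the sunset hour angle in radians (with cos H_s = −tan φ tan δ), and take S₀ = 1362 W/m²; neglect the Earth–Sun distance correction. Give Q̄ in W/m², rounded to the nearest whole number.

The sunset hour angle satisfies cos H_s = −tan φ tan δ = -0.0754, giving H_s = 94.32°. In radians, H_s = 1.6462.
H_s sin φ sin δ = 1.6462 × 0.3173 × 0.2198 = 0.1148.
cos φ cos δ sin H_s = 0.9483 × 0.9755 × 0.9972 = 0.9225.
Q̄ = (1362/π) × (0.1148 + 0.9225) = 433.54 × 1.0373 = 449.71 W/m².

450 W/m²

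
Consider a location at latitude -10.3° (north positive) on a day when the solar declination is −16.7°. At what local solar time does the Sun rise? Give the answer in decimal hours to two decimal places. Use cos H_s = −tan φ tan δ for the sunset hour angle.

−tan φ tan δ = −(-0.1817)(-0.3000) = -0.0545; H_s = arccos(-0.0545) = 93.12°.
Sunrise is at 12 − H_s/15 = 12 − 6.208 = 5.792 h local solar time.

5.79 h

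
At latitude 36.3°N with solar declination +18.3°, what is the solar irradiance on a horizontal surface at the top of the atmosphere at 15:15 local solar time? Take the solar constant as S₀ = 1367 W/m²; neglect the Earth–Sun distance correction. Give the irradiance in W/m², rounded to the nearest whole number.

944 W/m²

Hour angle H = 15° × (15.25 − 12) = 48.75°.
With φ = 36.3°, δ = 18.3°, H = 48.75°: sin φ sin δ = 0.1859, cos φ cos δ cos H = 0.5045, so cos θ_z = 0.6904.
Top-of-atmosphere irradiance = S₀ cos θ_z = 1367 × 0.6904 = 943.78 W/m².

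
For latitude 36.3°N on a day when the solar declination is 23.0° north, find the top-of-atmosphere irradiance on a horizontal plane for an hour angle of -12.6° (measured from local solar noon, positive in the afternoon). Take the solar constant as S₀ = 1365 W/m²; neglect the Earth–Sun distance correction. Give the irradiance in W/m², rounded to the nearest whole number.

cos θ_z = sin(36.3°) sin(23.0°) + cos(36.3°) cos(23.0°) cos(-12.60°) = 0.2313 + 0.7240 = 0.9553.
Top-of-atmosphere irradiance = S₀ cos θ_z = 1365 × 0.9553 = 1303.98 W/m².

1304 W/m²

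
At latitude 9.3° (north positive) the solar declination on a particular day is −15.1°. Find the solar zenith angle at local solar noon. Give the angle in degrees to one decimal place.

At local solar noon the hour angle is zero, so the zenith angle is |φ − δ| = |9.3° − (-15.1°)| = 24.4°.

24.4°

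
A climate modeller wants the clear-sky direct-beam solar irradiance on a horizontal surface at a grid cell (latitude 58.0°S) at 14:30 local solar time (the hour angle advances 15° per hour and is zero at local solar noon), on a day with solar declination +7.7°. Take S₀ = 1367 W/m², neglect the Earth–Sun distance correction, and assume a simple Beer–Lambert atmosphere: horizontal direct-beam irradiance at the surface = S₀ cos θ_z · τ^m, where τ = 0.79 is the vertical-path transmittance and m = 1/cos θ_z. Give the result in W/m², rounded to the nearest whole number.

Hour angle H = 15° × (14.5 − 12) = 37.50°.
cos θ_z = sin φ sin δ + cos φ cos δ cos H = (-0.8480)(0.1340) + (0.5299)(0.9910)(0.7934) = 0.3030.
Air mass m = 1/cos θ_z = 1/0.3030 = 3.300; τ^m = 0.79^3.300 = 0.4594.
Surface direct beam = 1367 × 0.3030 × 0.4594 = 190.28 W/m².

190 W/m²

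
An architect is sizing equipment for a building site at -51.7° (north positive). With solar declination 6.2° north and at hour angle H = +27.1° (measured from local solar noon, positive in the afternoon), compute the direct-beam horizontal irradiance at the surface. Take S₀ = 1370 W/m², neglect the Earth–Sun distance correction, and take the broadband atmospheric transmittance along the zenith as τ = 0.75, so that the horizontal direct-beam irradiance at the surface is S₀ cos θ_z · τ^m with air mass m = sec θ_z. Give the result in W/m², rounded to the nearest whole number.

342 W/m²

cos θ_z = sin(-51.7°) sin(6.2°) + cos(-51.7°) cos(6.2°) cos(27.10°) = -0.0848 + 0.5485 = 0.4637.
Air mass m = 1/cos θ_z = 1/0.4637 = 2.157; τ^m = 0.75^2.157 = 0.5377.
Surface direct beam = 1370 × 0.4637 × 0.5377 = 341.58 W/m².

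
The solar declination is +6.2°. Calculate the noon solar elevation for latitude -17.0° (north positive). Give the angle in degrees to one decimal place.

At local solar noon the hour angle is zero, so the elevation is 90° − |φ − δ| = 90° − |-17.0° − (6.2°)| = 90° − 23.2° = 66.8°.

66.8°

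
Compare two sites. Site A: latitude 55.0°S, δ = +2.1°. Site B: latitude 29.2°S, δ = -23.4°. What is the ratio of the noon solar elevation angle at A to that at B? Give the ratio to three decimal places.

0.391

A: 90° − |-55.0 − (2.1)| = 32.90°.
B: 90° − |-29.2 − (-23.4)| = 84.20°.
Ratio A/B = 32.9000 / 84.2000 = 0.3907.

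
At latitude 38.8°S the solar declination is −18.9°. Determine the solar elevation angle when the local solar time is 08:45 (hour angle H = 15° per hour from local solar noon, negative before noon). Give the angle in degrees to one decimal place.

Hour angle H = 15° × (8.75 − 12) = -48.75°.
With φ = -38.8°, δ = -18.9°, H = -48.75°: sin φ sin δ = 0.2030, cos φ cos δ cos H = 0.4861, so cos θ_z = 0.6891.
θ_z = arccos(0.6891) = 46.44°, so the elevation is 90° − 46.44° = 43.56°.

43.6°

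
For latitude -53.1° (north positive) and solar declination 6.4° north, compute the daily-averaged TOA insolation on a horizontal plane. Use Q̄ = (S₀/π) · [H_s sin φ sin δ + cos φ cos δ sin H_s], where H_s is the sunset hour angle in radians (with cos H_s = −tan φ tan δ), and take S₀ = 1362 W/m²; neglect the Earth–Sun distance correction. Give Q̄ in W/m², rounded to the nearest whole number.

201 W/m²

−tan φ tan δ = −(-1.3319)(0.1122) = 0.1494; H_s = arccos(0.1494) = 81.41°. In radians, H_s = 1.4209.
H_s sin φ sin δ = 1.4209 × -0.7997 × 0.1115 = -0.1267.
cos φ cos δ sin H_s = 0.6004 × 0.9938 × 0.9888 = 0.5900.
Q̄ = (1362/π) × (-0.1267 + 0.5900) = 433.54 × 0.4633 = 200.86 W/m².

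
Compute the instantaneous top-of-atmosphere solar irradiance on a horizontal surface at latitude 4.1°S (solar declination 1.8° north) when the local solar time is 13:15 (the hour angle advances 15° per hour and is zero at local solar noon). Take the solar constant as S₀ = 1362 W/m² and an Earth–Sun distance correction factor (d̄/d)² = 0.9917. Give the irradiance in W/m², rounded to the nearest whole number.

1272 W/m²

Hour angle H = 15° × (13.25 − 12) = 18.75°.
cos θ_z = sin φ sin δ + cos φ cos δ cos H = (-0.0715)(0.0314) + (0.9974)(0.9995)(0.9469) = 0.9417.
Top-of-atmosphere irradiance = S₀ (d̄/d)² cos θ_z = 1362 × 0.9917 × 0.9417 = 1271.95 W/m².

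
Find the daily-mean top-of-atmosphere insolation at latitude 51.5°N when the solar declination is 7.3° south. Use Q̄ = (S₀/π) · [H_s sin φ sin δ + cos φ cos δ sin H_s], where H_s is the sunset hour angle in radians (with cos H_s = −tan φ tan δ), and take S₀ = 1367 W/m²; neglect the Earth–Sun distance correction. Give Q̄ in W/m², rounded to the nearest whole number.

204 W/m²

−tan φ tan δ = −(1.2572)(-0.1281) = 0.1610; H_s = arccos(0.1610) = 80.74°. In radians, H_s = 1.4092.
H_s sin φ sin δ = 1.4092 × 0.7826 × -0.1271 = -0.1402.
cos φ cos δ sin H_s = 0.6225 × 0.9919 × 0.9870 = 0.6094.
Q̄ = (1367/π) × (-0.1402 + 0.6094) = 435.13 × 0.4692 = 204.16 W/m².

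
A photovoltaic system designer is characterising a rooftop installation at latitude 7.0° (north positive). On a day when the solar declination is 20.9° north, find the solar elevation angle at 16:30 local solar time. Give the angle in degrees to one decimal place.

Hour angle H = 15° × (16.5 − 12) = 67.50°.
cos θ_z = sin(7.0°) sin(20.9°) + cos(7.0°) cos(20.9°) cos(67.50°) = 0.0435 + 0.3548 = 0.3983.
θ_z = arccos(0.3983) = 66.53°, so the elevation is 90° − 66.53° = 23.47°.

23.5°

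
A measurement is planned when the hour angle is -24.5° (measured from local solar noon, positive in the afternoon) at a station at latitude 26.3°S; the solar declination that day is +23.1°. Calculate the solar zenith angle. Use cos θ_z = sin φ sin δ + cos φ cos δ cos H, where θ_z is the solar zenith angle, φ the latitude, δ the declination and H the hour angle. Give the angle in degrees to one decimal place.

54.8°

cos θ_z = sin φ sin δ + cos φ cos δ cos H = (-0.4431)(0.3923) + (0.8965)(0.9198)(0.9100) = 0.5766.
θ_z = arccos(0.5766) = 54.79°.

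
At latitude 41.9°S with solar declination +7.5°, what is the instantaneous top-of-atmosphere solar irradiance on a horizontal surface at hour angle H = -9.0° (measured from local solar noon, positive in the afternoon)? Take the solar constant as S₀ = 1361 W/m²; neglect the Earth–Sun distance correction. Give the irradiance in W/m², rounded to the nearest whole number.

cos θ_z = sin φ sin δ + cos φ cos δ cos H = (-0.6678)(0.1305) + (0.7443)(0.9914)(0.9877) = 0.6417.
Top-of-atmosphere irradiance = S₀ cos θ_z = 1361 × 0.6417 = 873.35 W/m².

873 W/m²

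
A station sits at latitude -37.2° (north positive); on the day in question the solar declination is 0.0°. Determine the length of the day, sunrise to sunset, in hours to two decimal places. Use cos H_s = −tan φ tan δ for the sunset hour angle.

The sunset hour angle satisfies cos H_s = −tan φ tan δ = 0.0000, giving H_s = 90.00°.
Day length = 2 H_s / 15° h⁻¹ = 180.00° / 15 = 12.000 h.

12.00 hours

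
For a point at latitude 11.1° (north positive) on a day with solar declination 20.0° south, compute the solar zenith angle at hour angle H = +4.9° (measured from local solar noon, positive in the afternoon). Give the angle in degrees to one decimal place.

31.5°

With φ = 11.1°, δ = -20.0°, H = 4.90°: sin φ sin δ = -0.0658, cos φ cos δ cos H = 0.9187, so cos θ_z = 0.8529.
θ_z = arccos(0.8529) = 31.47°.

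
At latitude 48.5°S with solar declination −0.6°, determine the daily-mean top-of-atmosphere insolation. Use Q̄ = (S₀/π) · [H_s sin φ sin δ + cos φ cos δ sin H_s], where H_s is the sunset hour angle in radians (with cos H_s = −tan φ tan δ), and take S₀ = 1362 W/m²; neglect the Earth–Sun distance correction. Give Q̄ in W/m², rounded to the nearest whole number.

293 W/m²

The sunset hour angle satisfies cos H_s = −tan φ tan δ = -0.0118, giving H_s = 90.68°. In radians, H_s = 1.5827.
H_s sin φ sin δ = 1.5827 × -0.7490 × -0.0105 = 0.0124.
cos φ cos δ sin H_s = 0.6626 × 0.9999 × 0.9999 = 0.6625.
Q̄ = (1362/π) × (0.0124 + 0.6625) = 433.54 × 0.6749 = 292.60 W/m².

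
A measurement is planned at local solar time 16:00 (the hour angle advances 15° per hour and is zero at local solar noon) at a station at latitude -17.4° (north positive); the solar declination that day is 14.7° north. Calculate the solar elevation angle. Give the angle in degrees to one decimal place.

Hour angle H = 15° × (16 − 12) = 60.00°.
cos θ_z = sin φ sin δ + cos φ cos δ cos H = (-0.2990)(0.2538) + (0.9542)(0.9673)(0.5000) = 0.3856.
θ_z = arccos(0.3856) = 67.32°, so the elevation is 90° − 67.32° = 22.68°.

22.7°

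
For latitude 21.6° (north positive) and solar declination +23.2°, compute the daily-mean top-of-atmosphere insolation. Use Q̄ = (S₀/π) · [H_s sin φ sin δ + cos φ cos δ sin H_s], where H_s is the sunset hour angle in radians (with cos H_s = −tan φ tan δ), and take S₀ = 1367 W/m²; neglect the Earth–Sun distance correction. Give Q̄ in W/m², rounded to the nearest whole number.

cos H_s = −tan(21.6°) · tan(23.2°) = -0.1697, so H_s = arccos(-0.1697) = 99.77°. In radians, H_s = 1.7413.
H_s sin φ sin δ = 1.7413 × 0.3681 × 0.3939 = 0.2525.
cos φ cos δ sin H_s = 0.9298 × 0.9191 × 0.9855 = 0.8422.
Q̄ = (1367/π) × (0.2525 + 0.8422) = 435.13 × 1.0947 = 476.34 W/m².

476 W/m²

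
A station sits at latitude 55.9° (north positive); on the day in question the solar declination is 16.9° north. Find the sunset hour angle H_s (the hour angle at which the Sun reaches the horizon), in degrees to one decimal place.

116.7°

cos H_s = −tan(55.9°) · tan(16.9°) = -0.4487, so H_s = arccos(-0.4487) = 116.66°.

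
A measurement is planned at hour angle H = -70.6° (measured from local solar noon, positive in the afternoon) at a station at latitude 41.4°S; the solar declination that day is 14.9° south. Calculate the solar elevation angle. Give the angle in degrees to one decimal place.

cos θ_z = sin φ sin δ + cos φ cos δ cos H = (-0.6613)(-0.2571) + (0.7501)(0.9664)(0.3322) = 0.4108.
θ_z = arccos(0.4108) = 65.74°, so the elevation is 90° − 65.74° = 24.26°.

24.3°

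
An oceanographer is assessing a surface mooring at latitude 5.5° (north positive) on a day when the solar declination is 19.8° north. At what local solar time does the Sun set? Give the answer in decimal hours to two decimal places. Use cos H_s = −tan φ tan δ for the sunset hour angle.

18.13 h

−tan φ tan δ = −(0.0963)(0.3600) = -0.0347; H_s = arccos(-0.0347) = 91.99°.
Sunset is at 12 + H_s/15 = 12 + 6.133 = 18.133 h local solar time.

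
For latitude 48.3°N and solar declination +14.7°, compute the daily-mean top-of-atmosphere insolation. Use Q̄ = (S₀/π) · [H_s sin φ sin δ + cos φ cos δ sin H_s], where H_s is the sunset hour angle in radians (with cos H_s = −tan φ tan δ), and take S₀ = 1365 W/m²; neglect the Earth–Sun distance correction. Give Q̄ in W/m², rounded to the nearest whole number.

The sunset hour angle satisfies cos H_s = −tan φ tan δ = -0.2944, giving H_s = 107.12°. In radians, H_s = 1.8696.
H_s sin φ sin δ = 1.8696 × 0.7466 × 0.2538 = 0.3543.
cos φ cos δ sin H_s = 0.6652 × 0.9673 × 0.9557 = 0.6149.
Q̄ = (1365/π) × (0.3543 + 0.6149) = 434.49 × 0.9692 = 421.11 W/m².

421 W/m²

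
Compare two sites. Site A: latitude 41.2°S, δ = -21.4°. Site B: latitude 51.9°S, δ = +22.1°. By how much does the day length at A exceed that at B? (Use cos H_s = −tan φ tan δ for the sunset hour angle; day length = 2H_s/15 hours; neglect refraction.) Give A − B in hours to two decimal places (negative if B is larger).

A: H_s = arccos(−tan -41.2° · tan -21.4°) = 110.06°, so 2H_s/15 = 14.6747 h.
B: H_s = arccos(−tan -51.9° · tan 22.1°) = 58.81°, so 2H_s/15 = 7.8413 h.
A − B = 14.6747 − 7.8413 = 6.8334 h.

+6.83 h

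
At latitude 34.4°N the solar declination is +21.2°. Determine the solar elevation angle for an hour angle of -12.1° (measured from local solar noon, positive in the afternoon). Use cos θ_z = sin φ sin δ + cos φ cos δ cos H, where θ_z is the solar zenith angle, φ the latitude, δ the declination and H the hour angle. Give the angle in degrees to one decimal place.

73.0°

cos θ_z = sin φ sin δ + cos φ cos δ cos H = (0.5650)(0.3616) + (0.8251)(0.9323)(0.9778) = 0.9565.
θ_z = arccos(0.9565) = 16.96°, so the elevation is 90° − 16.96° = 73.04°.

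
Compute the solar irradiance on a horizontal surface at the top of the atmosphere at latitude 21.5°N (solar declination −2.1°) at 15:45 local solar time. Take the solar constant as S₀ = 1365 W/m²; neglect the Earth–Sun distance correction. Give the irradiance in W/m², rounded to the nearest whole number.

Hour angle H = 15° × (15.75 − 12) = 56.25°.
cos θ_z = sin φ sin δ + cos φ cos δ cos H = (0.3665)(-0.0366) + (0.9304)(0.9993)(0.5556) = 0.5032.
Top-of-atmosphere irradiance = S₀ cos θ_z = 1365 × 0.5032 = 686.87 W/m².

687 W/m²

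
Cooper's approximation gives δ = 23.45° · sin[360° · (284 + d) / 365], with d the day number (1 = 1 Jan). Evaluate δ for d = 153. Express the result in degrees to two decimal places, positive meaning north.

360 × (284 + 153) / 365 = 431.014°; sin(431.014°) = 0.9456.
δ = 23.45 × 0.9456 = 22.174° ≈ +22.17°.

+22.17°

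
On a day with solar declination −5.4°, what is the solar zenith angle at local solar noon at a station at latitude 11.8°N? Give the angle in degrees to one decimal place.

17.2°

At local solar noon the hour angle is zero, so the zenith angle is |φ − δ| = |11.8° − (-5.4°)| = 17.2°.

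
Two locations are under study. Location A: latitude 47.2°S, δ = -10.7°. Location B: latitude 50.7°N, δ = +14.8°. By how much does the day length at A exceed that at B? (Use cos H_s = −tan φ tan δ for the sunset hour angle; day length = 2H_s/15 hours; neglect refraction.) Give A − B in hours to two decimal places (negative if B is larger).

-0.94 h

A: H_s = arccos(−tan -47.2° · tan -10.7°) = 101.77°, so 2H_s/15 = 13.5693 h.
B: H_s = arccos(−tan 50.7° · tan 14.8°) = 108.83°, so 2H_s/15 = 14.5107 h.
A − B = 13.5693 − 14.5107 = -0.9414 h.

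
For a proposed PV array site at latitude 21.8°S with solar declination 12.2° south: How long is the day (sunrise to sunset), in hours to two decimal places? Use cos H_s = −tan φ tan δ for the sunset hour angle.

−tan φ tan δ = −(-0.4000)(-0.2162) = -0.0865; H_s = arccos(-0.0865) = 94.96°.
Day length = 2 H_s / 15° h⁻¹ = 189.92° / 15 = 12.661 h.

12.66 hours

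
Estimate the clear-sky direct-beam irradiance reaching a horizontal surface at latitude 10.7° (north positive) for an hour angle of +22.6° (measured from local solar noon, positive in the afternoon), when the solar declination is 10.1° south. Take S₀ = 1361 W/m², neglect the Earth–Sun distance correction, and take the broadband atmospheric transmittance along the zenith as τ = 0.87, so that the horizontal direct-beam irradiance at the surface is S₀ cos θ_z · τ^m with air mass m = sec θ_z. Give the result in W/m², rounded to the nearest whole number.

With φ = 10.7°, δ = -10.1°, H = 22.60°: sin φ sin δ = -0.0326, cos φ cos δ cos H = 0.8931, so cos θ_z = 0.8605.
Air mass m = 1/cos θ_z = 1/0.8605 = 1.162; τ^m = 0.87^1.162 = 0.8506.
Surface direct beam = 1361 × 0.8605 × 0.8506 = 996.17 W/m².

996 W/m²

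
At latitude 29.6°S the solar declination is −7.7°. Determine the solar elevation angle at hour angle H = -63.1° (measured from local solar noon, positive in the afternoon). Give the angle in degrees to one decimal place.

27.1°

cos θ_z = sin(-29.6°) sin(-7.7°) + cos(-29.6°) cos(-7.7°) cos(-63.10°) = 0.0662 + 0.3898 = 0.4560.
θ_z = arccos(0.4560) = 62.87°, so the elevation is 90° − 62.87° = 27.13°.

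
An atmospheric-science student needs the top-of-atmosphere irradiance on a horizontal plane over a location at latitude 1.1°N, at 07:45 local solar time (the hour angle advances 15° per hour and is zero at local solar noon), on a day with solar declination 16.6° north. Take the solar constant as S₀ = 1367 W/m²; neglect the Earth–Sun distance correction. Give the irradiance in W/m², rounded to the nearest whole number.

Hour angle H = 15° × (7.75 − 12) = -63.75°.
cos θ_z = sin φ sin δ + cos φ cos δ cos H = (0.0192)(0.2857) + (0.9998)(0.9583)(0.4423) = 0.4293.
Top-of-atmosphere irradiance = S₀ cos θ_z = 1367 × 0.4293 = 586.85 W/m².

587 W/m²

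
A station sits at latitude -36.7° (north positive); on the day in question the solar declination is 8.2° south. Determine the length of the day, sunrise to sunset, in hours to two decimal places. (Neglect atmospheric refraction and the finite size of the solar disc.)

−tan φ tan δ = −(-0.7454)(-0.1441) = -0.1074; H_s = arccos(-0.1074) = 96.17°.
Day length = 2 H_s / 15° h⁻¹ = 192.34° / 15 = 12.823 h.

12.82 hours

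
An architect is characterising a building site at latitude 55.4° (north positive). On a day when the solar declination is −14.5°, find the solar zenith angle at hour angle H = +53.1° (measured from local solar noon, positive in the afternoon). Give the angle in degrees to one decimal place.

82.9°

cos θ_z = sin(55.4°) sin(-14.5°) + cos(55.4°) cos(-14.5°) cos(53.10°) = -0.2061 + 0.3301 = 0.1240.
θ_z = arccos(0.1240) = 82.88°.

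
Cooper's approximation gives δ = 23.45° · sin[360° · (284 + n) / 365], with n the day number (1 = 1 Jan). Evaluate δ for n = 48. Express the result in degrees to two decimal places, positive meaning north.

-12.62°

360 × (284 + 48) / 365 = 327.452°; sin(327.452°) = -0.5380.
δ = 23.45 × -0.5380 = -12.616° ≈ -12.62°.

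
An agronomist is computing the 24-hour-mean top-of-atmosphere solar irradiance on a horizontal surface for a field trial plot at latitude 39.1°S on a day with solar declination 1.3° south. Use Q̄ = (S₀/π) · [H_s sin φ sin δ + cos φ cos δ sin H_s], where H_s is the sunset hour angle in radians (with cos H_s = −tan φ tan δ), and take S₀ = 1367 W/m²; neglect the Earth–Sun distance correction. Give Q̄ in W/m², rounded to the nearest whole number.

The sunset hour angle satisfies cos H_s = −tan φ tan δ = -0.0184, giving H_s = 91.05°. In radians, H_s = 1.5891.
H_s sin φ sin δ = 1.5891 × -0.6307 × -0.0227 = 0.0228.
cos φ cos δ sin H_s = 0.7760 × 0.9997 × 0.9998 = 0.7756.
Q̄ = (1367/π) × (0.0228 + 0.7756) = 435.13 × 0.7984 = 347.41 W/m².

347 W/m²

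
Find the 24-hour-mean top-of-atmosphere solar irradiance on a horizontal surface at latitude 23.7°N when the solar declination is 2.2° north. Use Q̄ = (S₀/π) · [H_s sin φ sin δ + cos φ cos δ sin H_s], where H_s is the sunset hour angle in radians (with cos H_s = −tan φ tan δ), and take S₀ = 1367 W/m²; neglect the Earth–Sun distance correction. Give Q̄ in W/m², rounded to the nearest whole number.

409 W/m²

The sunset hour angle satisfies cos H_s = −tan φ tan δ = -0.0169, giving H_s = 90.97°. In radians, H_s = 1.5877.
H_s sin φ sin δ = 1.5877 × 0.4019 × 0.0384 = 0.0245.
cos φ cos δ sin H_s = 0.9157 × 0.9993 × 0.9999 = 0.9150.
Q̄ = (1367/π) × (0.0245 + 0.9150) = 435.13 × 0.9395 = 408.80 W/m².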